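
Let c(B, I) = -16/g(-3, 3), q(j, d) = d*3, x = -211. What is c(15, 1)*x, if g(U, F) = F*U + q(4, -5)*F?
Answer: -1688/27 ≈ -62.518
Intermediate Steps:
q(j, d) = 3*d
g(U, F) = -15*F + F*U (g(U, F) = F*U + (3*(-5))*F = F*U - 15*F = -15*F + F*U)
c(B, I) = 8/27 (c(B, I) = -16*1/(3*(-15 - 3)) = -16/(3*(-18)) = -16/(-54) = -16*(-1/54) = 8/27)
c(15, 1)*x = (8/27)*(-211) = -1688/27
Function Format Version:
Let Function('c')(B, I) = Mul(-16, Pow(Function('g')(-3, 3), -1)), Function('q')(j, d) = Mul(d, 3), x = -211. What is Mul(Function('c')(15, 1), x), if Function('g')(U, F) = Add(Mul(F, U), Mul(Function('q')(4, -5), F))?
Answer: Rational(-1688, 27) ≈ -62.518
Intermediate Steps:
Function('q')(j, d) = Mul(3, d)
Function('g')(U, F) = Add(Mul(-15, F), Mul(F, U)) (Function('g')(U, F) = Add(Mul(F, U), Mul(Mul(3, -5), F)) = Add(Mul(F, U), Mul(-15, F)) = Add(Mul(-15, F), Mul(F, U)))
Function('c')(B, I) = Rational(8, 27) (Function('c')(B, I) = Mul(-16, Pow(Mul(3, Add(-15, -3)), -1)) = Mul(-16, Pow(Mul(3, -18), -1)) = Mul(-16, Pow(-54, -1)) = Mul(-16, Rational(-1, 54)) = Rational(8, 27))
Mul(Function('c')(15, 1), x) = Mul(Rational(8, 27), -211) = Rational(-1688, 27)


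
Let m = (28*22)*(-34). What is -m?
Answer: 20944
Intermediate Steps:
m = -20944 (m = 616*(-34) = -20944)
-m = -1*(-20944) = 20944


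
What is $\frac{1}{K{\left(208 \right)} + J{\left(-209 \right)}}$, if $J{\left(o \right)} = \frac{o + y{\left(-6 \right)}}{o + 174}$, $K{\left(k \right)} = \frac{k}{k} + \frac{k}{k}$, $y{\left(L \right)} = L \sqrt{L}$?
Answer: $\frac{155}{1239} - \frac{10 i \sqrt{6}}{3717} \approx 0.1251 - 0.00659 i$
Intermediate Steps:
$y{\left(L \right)} = L^{\frac{3}{2}}$
$K{\left(k \right)} = 2$ ($K{\left(k \right)} = 1 + 1 = 2$)
$J{\left(o \right)} = \frac{o - 6 i \sqrt{6}}{174 + o}$ ($J{\left(o \right)} = \frac{o + \left(-6\right)^{\frac{3}{2}}}{o + 174} = \frac{o - 6 i \sqrt{6}}{174 + o}$)
$\frac{1}{K{\left(208 \right)} + J{\left(-209 \right)}} = \frac{1}{2 + \frac{-209 - 6 i \sqrt{6}}{174 - 209}} = \frac{1}{2 + \frac{-209 - 6 i \sqrt{6}}{-35}} = \frac{1}{2 - \frac{-209 - 6 i \sqrt{6}}{35}} = \frac{1}{2 + \left(\frac{209}{35} + \frac{6 i \sqrt{6}}{35}\right)} = \frac{1}{\frac{279}{35} + \frac{6 i \sqrt{6}}{35}}$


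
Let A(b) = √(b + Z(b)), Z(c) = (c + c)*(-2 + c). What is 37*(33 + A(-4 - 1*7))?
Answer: 1221 + 185*√11 ≈ 1834.6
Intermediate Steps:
Z(c) = 2*c*(-2 + c) (Z(c) = (2*c)*(-2 + c) = 2*c*(-2 + c))
A(b) = √(b + 2*b*(-2 + b))
37*(33 + A(-4 - 1*7)) = 37*(33 + √((-4 - 1*7)*(-3 + 2*(-4 - 1*7)))) = 37*(33 + √((-4 - 7)*(-3 + 2*(-4 - 7)))) = 37*(33 + √(-11*(-3 + 2*(-11)))) = 37*(33 + √(-11*(-3 - 22))) = 37*(33 + √(-11*(-25))) = 37*(33 + √275) = 37*(33 + 5*√11) = 1221 + 185*√11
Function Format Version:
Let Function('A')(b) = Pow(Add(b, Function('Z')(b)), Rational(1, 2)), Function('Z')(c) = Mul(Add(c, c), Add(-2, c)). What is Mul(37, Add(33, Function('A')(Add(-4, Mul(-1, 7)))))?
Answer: Add(1221, Mul(185, Pow(11, Rational(1, 2)))) ≈ 1834.6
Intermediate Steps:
Function('Z')(c) = Mul(2, c, Add(-2, c)) (Function('Z')(c) = Mul(Mul(2, c), Add(-2, c)) = Mul(2, c, Add(-2, c)))
Function('A')(b) = Pow(Add(b, Mul(2, b, Add(-2, b))), Rational(1, 2))
Mul(37, Add(33, Function('A')(Add(-4, Mul(-1, 7))))) = Mul(37, Add(33, Pow(Mul(Add(-4, Mul(-1, 7)), Add(-3, Mul(2, Add(-4, Mul(-1, 7))))), Rational(1, 2)))) = Mul(37, Add(33, Pow(Mul(Add(-4, -7), Add(-3, Mul(2, Add(-4, -7)))), Rational(1, 2)))) = Mul(37, Add(33, Pow(Mul(-11, Add(-3, Mul(2, -11))), Rational(1, 2)))) = Mul(37, Add(33, Pow(Mul(-11, Add(-3, -22)), Rational(1, 2)))) = Mul(37, Add(33, Pow(Mul(-11, -25), Rational(1, 2)))) = Mul(37, Add(33, Pow(275, Rational(1, 2)))) = Mul(37, Add(33, Mul(5, Pow(11, Rational(1, 2))))) = Add(1221, Mul(185, Pow(11, Rational(1, 2))))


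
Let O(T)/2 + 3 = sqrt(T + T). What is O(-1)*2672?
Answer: -16032 + 5344*I*sqrt(2) ≈ -16032.0 + 7557.6*I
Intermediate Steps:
O(T) = -6 + 2*sqrt(2)*sqrt(T) (O(T) = -6 + 2*sqrt(T + T) = -6 + 2*sqrt(2*T) = -6 + 2*(sqrt(2)*sqrt(T)) = -6 + 2*sqrt(2)*sqrt(T))
O(-1)*2672 = (-6 + 2*sqrt(2)*sqrt(-1))*2672 = (-6 + 2*sqrt(2)*I)*2672 = (-6 + 2*I*sqrt(2))*2672 = -16032 + 5344*I*sqrt(2)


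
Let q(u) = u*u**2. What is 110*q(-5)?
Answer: -13750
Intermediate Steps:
q(u) = u**3
110*q(-5) = 110*(-5)**3 = 110*(-125) = -13750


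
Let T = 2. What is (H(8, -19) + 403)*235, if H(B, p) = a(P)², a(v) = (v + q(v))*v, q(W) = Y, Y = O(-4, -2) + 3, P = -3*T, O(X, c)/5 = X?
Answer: 4570045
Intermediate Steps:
O(X, c) = 5*X
P = -6 (P = -3*2 = -6)
Y = -17 (Y = 5*(-4) + 3 = -20 + 3 = -17)
q(W) = -17
a(v) = v*(-17 + v) (a(v) = (v - 17)*v = (-17 + v)*v = v*(-17 + v))
H(B, p) = 19044 (H(B, p) = (-6*(-17 - 6))² = (-6*(-23))² = 138² = 19044)
(H(8, -19) + 403)*235 = (19044 + 403)*235 = 19447*235 = 4570045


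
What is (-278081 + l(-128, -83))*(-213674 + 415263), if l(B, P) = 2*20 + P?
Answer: -56066739036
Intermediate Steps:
l(B, P) = 40 + P
(-278081 + l(-128, -83))*(-213674 + 415263) = (-278081 + (40 - 83))*(-213674 + 415263) = (-278081 - 43)*201589 = -278124*201589 = -56066739036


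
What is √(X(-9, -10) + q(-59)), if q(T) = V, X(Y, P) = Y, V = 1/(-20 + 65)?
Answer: 2*I*√505/15 ≈ 2.9963*I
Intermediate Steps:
V = 1/45 ≈ 0.022222
q(T) = 1/45
√(X(-9, -10) + q(-59)) = √(-9 + 1/45) = √(-404/45) = 2*I*√505/15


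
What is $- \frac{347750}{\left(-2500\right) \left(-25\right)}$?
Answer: $- \frac{1391}{250} \approx -5.564$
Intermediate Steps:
$- \frac{347750}{\left(-2500\right) \left(-25\right)} = - \frac{347750}{62500} = \left(-347750\right) \frac{1}{62500} = - \frac{1391}{250}$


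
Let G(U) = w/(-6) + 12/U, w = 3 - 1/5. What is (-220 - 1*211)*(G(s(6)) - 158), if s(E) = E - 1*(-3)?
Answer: 1015867/15 ≈ 67725.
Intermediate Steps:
w = 14/5 (w = 3 - 1*1/5 = 3 - 1/5 = 14/5 ≈ 2.8000)
s(E) = 3 + E (s(E) = E + 3 = 3 + E)
G(U) = -7/15 + 12/U (G(U) = (14/5)/(-6) + 12/U = (14/5)*(-1/6) + 12/U = -7/15 + 12/U)
(-220 - 1*211)*(G(s(6)) - 158) = (-220 - 1*211)*((-7/15 + 12/(3 + 6)) - 158) = (-220 - 211)*((-7/15 + 12/9) - 158) = -431*((-7/15 + 12*(1/9)) - 158) = -431*((-7/15 + 4/3) - 158) = -431*(13/15 - 158) = -431*(-2357/15) = 1015867/15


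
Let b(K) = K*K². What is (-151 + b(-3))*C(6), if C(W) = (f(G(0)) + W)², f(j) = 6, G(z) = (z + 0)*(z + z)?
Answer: -25632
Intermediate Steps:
G(z) = 2*z² (G(z) = z*(2*z) = 2*z²)
C(W) = (6 + W)²
b(K) = K³
(-151 + b(-3))*C(6) = (-151 + (-3)³)*(6 + 6)² = (-151 - 27)*12² = -178*144 = -25632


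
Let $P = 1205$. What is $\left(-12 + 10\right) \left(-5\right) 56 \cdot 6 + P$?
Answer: $4565$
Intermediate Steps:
$\left(-12 + 10\right) \left(-5\right) 56 \cdot 6 + P = \left(-12 + 10\right) \left(-5\right) 56 \cdot 6 + 1205 = \left(-2\right) \left(-5\right) 336 + 1205 = 10 \cdot 336 + 1205 = 3360 + 1205 = 4565$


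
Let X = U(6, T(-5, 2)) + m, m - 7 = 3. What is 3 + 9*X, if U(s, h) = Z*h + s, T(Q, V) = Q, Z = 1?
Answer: 102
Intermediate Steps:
m = 10 (m = 7 + 3 = 10)
U(s, h) = h + s (U(s, h) = 1*h + s = h + s)
X = 11 (X = (-5 + 6) + 10 = 1 + 10 = 11)
3 + 9*X = 3 + 9*11 = 3 + 99 = 102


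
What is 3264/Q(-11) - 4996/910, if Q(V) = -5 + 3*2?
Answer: 1482622/455 ≈ 3258.5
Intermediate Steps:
Q(V) = 1 (Q(V) = -5 + 6 = 1)
3264/Q(-11) - 4996/910 = 3264/1 - 4996/910 = 3264*1 - 4996*1/910 = 3264 - 2498/455 = 1482622/455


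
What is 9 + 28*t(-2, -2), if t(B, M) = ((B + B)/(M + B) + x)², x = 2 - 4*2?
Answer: 709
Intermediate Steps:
x = -6 (x = 2 - 8 = -6)
t(B, M) = (-6 + 2*B/(B + M))² (t(B, M) = ((B + B)/(M + B) - 6)² = ((2*B)/(B + M) - 6)² = (2*B/(B + M) - 6)² = (-6 + 2*B/(B + M))²)
9 + 28*t(-2, -2) = 9 + 28*(4*(2*(-2) + 3*(-2))²/(-2 - 2)²) = 9 + 28*(4*(-4 - 6)²/(-4)²) = 9 + 28*(4*(1/16)*(-10)²) = 9 + 28*(4*(1/16)*100) = 9 + 28*25 = 9 + 700 = 709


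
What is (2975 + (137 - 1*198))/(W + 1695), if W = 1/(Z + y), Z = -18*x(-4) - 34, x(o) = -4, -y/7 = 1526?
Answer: 31016616/18041579 ≈ 1.7192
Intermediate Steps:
y = -10682 (y = -7*1526 = -10682)
Z = 38 (Z = -18*(-4) - 34 = 72 - 34 = 38)
W = -1/10644 (W = 1/(38 - 10682) = 1/(-10644) = -1/10644 ≈ -9.3950e-5)
(2975 + (137 - 1*198))/(W + 1695) = (2975 + (137 - 1*198))/(-1/10644 + 1695) = (2975 + (137 - 198))/(18041579/10644) = (2975 - 61)*(10644/18041579) = 2914*(10644/18041579) = 31016616/18041579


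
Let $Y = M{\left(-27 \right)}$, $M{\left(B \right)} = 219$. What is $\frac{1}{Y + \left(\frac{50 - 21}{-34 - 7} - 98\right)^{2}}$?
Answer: $\frac{1681}{16746348} \approx 0.00010038$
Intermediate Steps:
$Y = 219$
$\frac{1}{Y + \left(\frac{50 - 21}{-34 - 7} - 98\right)^{2}} = \frac{1}{219 + \left(\frac{50 - 21}{-34 - 7} - 98\right)^{2}} = \frac{1}{219 + \left(\frac{29}{-41} - 98\right)^{2}} = \frac{1}{219 + \left(29 \left(- \frac{1}{41}\right) - 98\right)^{2}} = \frac{1}{219 + \left(- \frac{29}{41} - 98\right)^{2}} = \frac{1}{219 + \left(- \frac{4047}{41}\right)^{2}} = \frac{1}{219 + \frac{16378209}{1681}} = \frac{1}{\frac{16746348}{1681}} = \frac{1681}{16746348}$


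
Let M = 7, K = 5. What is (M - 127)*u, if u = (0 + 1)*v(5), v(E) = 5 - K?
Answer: 0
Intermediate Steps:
v(E) = 0 (v(E) = 5 - 1*5 = 5 - 5 = 0)
u = 0 (u = (0 + 1)*0 = 1*0 = 0)
(M - 127)*u = (7 - 127)*0 = -120*0 = 0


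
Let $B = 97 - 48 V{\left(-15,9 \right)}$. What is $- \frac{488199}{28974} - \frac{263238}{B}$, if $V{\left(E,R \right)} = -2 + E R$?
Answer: $- \frac{3628269913}{64447834} \approx -56.298$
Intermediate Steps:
$B = 6673$ ($B = 97 - 48 \left(-2 - 135\right) = 97 - -6576 = 97 + 6576 = 6673$)
$- \frac{488199}{28974} - \frac{263238}{B} = - \frac{488199}{28974} - \frac{263238}{6673} = \left(-488199\right) \frac{1}{28974} - \frac{263238}{6673} = - \frac{162733}{9658} - \frac{263238}{6673} = - \frac{3628269913}{64447834}$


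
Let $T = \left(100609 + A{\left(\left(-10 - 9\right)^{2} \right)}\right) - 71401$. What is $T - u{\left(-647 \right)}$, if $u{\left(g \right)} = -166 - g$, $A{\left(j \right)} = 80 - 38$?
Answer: $28769$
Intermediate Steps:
$A{\left(j \right)} = 42$
$T = 29250$ ($T = \left(100609 + 42\right) - 71401 = 100651 - 71401 = 29250$)
$T - u{\left(-647 \right)} = 29250 - \left(-166 - -647\right) = 29250 - \left(-166 + 647\right) = 29250 - 481 = 28769$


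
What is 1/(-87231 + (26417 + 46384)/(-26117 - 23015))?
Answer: -49132/4285906293 ≈ -1.1464e-5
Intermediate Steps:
1/(-87231 + (26417 + 46384)/(-26117 - 23015)) = 1/(-87231 + 72801/(-49132)) = 1/(-87231 + 72801*(-1/49132)) = 1/(-87231 - 72801/49132) = 1/(-4285906293/49132) = -49132/4285906293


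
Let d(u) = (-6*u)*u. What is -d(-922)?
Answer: 5100504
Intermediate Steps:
d(u) = -6*u²
-d(-922) = -(-6)*(-922)² = -(-6)*850084 = -1*(-5100504) = 5100504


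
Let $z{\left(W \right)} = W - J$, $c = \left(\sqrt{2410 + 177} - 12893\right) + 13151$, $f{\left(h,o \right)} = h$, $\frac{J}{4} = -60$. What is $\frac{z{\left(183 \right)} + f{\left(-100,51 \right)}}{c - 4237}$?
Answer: $- \frac{1285217}{15829854} - \frac{323 \sqrt{2587}}{15829854} \approx -0.082227$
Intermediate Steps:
$J = -240$ ($J = 4 \left(-60\right) = -240$)
$c = 258 + \sqrt{2587}$ ($c = \left(\sqrt{2587} - 12893\right) + 13151 = \left(-12893 + \sqrt{2587}\right) + 13151 = 258 + \sqrt{2587} \approx 308.86$)
$z{\left(W \right)} = 240 + W$ ($z{\left(W \right)} = W - -240 = W + 240 = 240 + W$)
$\frac{z{\left(183 \right)} + f{\left(-100,51 \right)}}{c - 4237} = \frac{\left(240 + 183\right) - 100}{\left(258 + \sqrt{2587}\right) - 4237} = \frac{423 - 100}{-3979 + \sqrt{2587}} = \frac{323}{-3979 + \sqrt{2587}}$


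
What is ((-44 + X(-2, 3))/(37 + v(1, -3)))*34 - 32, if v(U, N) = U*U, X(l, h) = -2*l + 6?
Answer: -1186/19 ≈ -62.421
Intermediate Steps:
X(l, h) = 6 - 2*l
v(U, N) = U²
((-44 + X(-2, 3))/(37 + v(1, -3)))*34 - 32 = ((-44 + (6 - 2*(-2)))/(37 + 1²))*34 - 32 = ((-44 + (6 + 4))/(37 + 1))*34 - 32 = ((-44 + 10)/38)*34 - 32 = -34*1/38*34 - 32 = -17/19*34 - 32 = -578/19 - 32 = -1186/19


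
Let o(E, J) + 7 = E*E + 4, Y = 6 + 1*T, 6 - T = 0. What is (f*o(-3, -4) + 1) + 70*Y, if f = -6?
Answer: 805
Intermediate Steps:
T = 6 (T = 6 - 1*0 = 6 + 0 = 6)
Y = 12 (Y = 6 + 1*6 = 6 + 6 = 12)
o(E, J) = -3 + E**2 (o(E, J) = -7 + (E*E + 4) = -7 + (E**2 + 4) = -7 + (4 + E**2) = -3 + E**2)
(f*o(-3, -4) + 1) + 70*Y = (-6*(-3 + (-3)**2) + 1) + 70*12 = (-6*(-3 + 9) + 1) + 840 = (-6*6 + 1) + 840 = (-36 + 1) + 840 = -35 + 840 = 805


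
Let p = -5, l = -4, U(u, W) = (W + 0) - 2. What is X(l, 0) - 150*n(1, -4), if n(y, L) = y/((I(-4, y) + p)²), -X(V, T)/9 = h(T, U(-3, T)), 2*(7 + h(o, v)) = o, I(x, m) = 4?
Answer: -87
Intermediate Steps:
U(u, W) = -2 + W (U(u, W) = W - 2 = -2 + W)
h(o, v) = -7 + o/2
X(V, T) = 63 - 9*T/2 (X(V, T) = -9*(-7 + T/2) = 63 - 9*T/2)
n(y, L) = y (n(y, L) = y/((4 - 5)²) = y/((-1)²) = y/1 = y*1 = y)
X(l, 0) - 150*n(1, -4) = (63 - 9/2*0) - 150*1 = (63 + 0) - 150 = 63 - 150 = -87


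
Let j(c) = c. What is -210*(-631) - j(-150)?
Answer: 132660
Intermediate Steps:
-210*(-631) - j(-150) = -210*(-631) - 1*(-150) = 132510 + 150 = 132660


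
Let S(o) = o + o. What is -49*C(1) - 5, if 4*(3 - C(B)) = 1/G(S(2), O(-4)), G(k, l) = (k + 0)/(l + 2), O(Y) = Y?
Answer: -1265/8 ≈ -158.13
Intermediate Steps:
S(o) = 2*o
G(k, l) = k/(2 + l)
C(B) = 25/8 (C(B) = 3 - 1/(4*((2*2)/(2 - 4))) = 3 - 1/(4*(4/(-2))) = 3 - 1/(4*(4*(-½))) = 3 - ¼/(-2) = 3 - ¼*(-½) = 3 + ⅛ = 25/8)
-49*C(1) - 5 = -49*25/8 - 5 = -1225/8 - 5 = -1265/8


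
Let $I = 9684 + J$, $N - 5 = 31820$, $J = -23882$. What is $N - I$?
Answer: $46023$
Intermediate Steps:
$N = 31825$ ($N = 5 + 31820 = 31825$)
$I = -14198$ ($I = 9684 - 23882 = -14198$)
$N - I = 31825 - -14198 = 31825 + 14198 = 46023$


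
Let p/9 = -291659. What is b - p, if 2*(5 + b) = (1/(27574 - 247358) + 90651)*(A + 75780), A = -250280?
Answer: -868880309715383/109892 ≈ -7.9067e+9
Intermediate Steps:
p = -2624931 (p = 9*(-291659) = -2624931)
b = -869168768632835/109892 (b = -5 + ((1/(27574 - 247358) + 90651)*(-250280 + 75780))/2 = -5 + ((1/(-219784) + 90651)*(-174500))/2 = -5 + ((-1/219784 + 90651)*(-174500))/2 = -5 + ((19923639383/219784)*(-174500))/2 = -5 + (½)*(-869168768083375/54946) = -5 - 869168768083375/109892 = -869168768632835/109892 ≈ -7.9093e+9)
b - p = -869168768632835/109892 - 1*(-2624931) = -869168768632835/109892 + 2624931 = -868880309715383/109892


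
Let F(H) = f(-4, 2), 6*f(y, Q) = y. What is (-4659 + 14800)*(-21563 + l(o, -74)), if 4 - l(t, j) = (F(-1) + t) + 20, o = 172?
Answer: -661710391/3 ≈ -2.2057e+8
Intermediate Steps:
f(y, Q) = y/6
F(H) = -⅔ (F(H) = (⅙)*(-4) = -⅔)
l(t, j) = -46/3 - t (l(t, j) = 4 - ((-⅔ + t) + 20) = 4 - (58/3 + t) = 4 + (-58/3 - t) = -46/3 - t)
(-4659 + 14800)*(-21563 + l(o, -74)) = (-4659 + 14800)*(-21563 + (-46/3 - 1*172)) = 10141*(-21563 + (-46/3 - 172)) = 10141*(-21563 - 562/3) = 10141*(-65251/3) = -661710391/3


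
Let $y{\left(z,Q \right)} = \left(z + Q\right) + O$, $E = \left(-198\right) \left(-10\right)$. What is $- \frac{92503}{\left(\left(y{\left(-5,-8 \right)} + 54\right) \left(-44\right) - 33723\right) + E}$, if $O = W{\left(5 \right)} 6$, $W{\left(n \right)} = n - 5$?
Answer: $\frac{92503}{33547} \approx 2.7574$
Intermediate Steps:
$E = 1980$
$W{\left(n \right)} = -5 + n$
$O = 0$ ($O = \left(-5 + 5\right) 6 = 0 \cdot 6 = 0$)
$y{\left(z,Q \right)} = Q + z$ ($y{\left(z,Q \right)} = \left(z + Q\right) + 0 = \left(Q + z\right) + 0 = Q + z$)
$- \frac{92503}{\left(\left(y{\left(-5,-8 \right)} + 54\right) \left(-44\right) - 33723\right) + E} = - \frac{92503}{\left(\left(\left(-8 - 5\right) + 54\right) \left(-44\right) - 33723\right) + 1980} = - \frac{92503}{\left(\left(-13 + 54\right) \left(-44\right) - 33723\right) + 1980} = - \frac{92503}{\left(41 \left(-44\right) - 33723\right) + 1980} = - \frac{92503}{\left(-1804 - 33723\right) + 1980} = - \frac{92503}{-35527 + 1980} = - \frac{92503}{-33547} = \left(-92503\right) \left(- \frac{1}{33547}\right) = \frac{92503}{33547}$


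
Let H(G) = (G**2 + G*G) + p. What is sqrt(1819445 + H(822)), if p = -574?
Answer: sqrt(3170239) ≈ 1780.5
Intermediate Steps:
H(G) = -574 + 2*G**2 (H(G) = (G**2 + G*G) - 574 = (G**2 + G**2) - 574 = 2*G**2 - 574 = -574 + 2*G**2)
sqrt(1819445 + H(822)) = sqrt(1819445 + (-574 + 2*822**2)) = sqrt(1819445 + (-574 + 2*675684)) = sqrt(1819445 + (-574 + 1351368)) = sqrt(1819445 + 1350794) = sqrt(3170239)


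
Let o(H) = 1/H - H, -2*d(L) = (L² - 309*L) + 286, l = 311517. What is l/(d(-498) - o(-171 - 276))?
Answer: -139248099/90085250 ≈ -1.5457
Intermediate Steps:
d(L) = -143 - L²/2 + 309*L/2 (d(L) = -((L² - 309*L) + 286)/2 = -(286 + L² - 309*L)/2 = -143 - L²/2 + 309*L/2)
l/(d(-498) - o(-171 - 276)) = 311517/((-143 - ½*(-498)² + (309/2)*(-498)) - (1/(-171 - 276) - (-171 - 276))) = 311517/((-143 - ½*248004 - 76941) - (1/(-447) - 1*(-447))) = 311517/((-143 - 124002 - 76941) - (-1/447 + 447)) = 311517/(-201086 - 1*199808/447) = 311517/(-201086 - 199808/447) = 311517/(-90085250/447) = 311517*(-447/90085250) = -139248099/90085250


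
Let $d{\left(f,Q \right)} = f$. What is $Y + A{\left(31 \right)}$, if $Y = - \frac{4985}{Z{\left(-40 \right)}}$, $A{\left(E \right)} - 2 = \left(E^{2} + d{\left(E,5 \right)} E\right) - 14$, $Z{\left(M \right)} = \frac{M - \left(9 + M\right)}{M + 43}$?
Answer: $\frac{10715}{3} \approx 3571.7$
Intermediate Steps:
$Z{\left(M \right)} = - \frac{9}{43 + M}$
$A{\left(E \right)} = -12 + 2 E^{2}$ ($A{\left(E \right)} = 2 - \left(14 - E^{2} - E E\right) = 2 + \left(\left(E^{2} + E^{2}\right) - 14\right) = 2 + \left(2 E^{2} - 14\right) = 2 + \left(-14 + 2 E^{2}\right) = -12 + 2 E^{2}$)
$Y = \frac{4985}{3}$ ($Y = - \frac{4985}{\left(-9\right) \frac{1}{43 - 40}} = - \frac{4985}{\left(-9\right) \frac{1}{3}} = - \frac{4985}{-3} = \left(-4985\right) \left(- \frac{1}{3}\right) = \frac{4985}{3} \approx 1661.7$)
$Y + A{\left(31 \right)} = \frac{4985}{3} - \left(12 - 2 \cdot 31^{2}\right) = \frac{4985}{3} + \left(-12 + 2 \cdot 961\right) = \frac{4985}{3} + \left(-12 + 1922\right) = \frac{4985}{3} + 1910 = \frac{10715}{3}$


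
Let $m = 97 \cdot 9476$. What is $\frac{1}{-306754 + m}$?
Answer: $\frac{1}{612418} \approx 1.6329 \cdot 10^{-6}$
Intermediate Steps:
$m = 919172$
$\frac{1}{-306754 + m} = \frac{1}{-306754 + 919172} = \frac{1}{612418}$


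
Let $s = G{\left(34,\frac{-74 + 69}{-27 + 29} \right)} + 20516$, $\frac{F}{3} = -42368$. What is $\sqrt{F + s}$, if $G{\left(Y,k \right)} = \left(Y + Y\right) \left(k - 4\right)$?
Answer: $i \sqrt{107030} \approx 327.15 i$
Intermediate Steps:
$F = -127104$ ($F = 3 \left(-42368\right) = -127104$)
$G{\left(Y,k \right)} = 2 Y \left(-4 + k\right)$
$s = 20074$ ($s = 2 \cdot 34 \left(-4 + \frac{-74 + 69}{-27 + 29}\right) + 20516 = 2 \cdot 34 \left(-4 - \frac{5}{2}\right) + 20516 = 2 \cdot 34 \left(- \frac{13}{2}\right) + 20516 = -442 + 20516 = 20074$)
$\sqrt{F + s} = \sqrt{-127104 + 20074} = \sqrt{-107030} = i \sqrt{107030}$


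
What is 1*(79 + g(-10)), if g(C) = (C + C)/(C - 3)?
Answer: 1047/13 ≈ 80.538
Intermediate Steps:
g(C) = 2*C/(-3 + C) (g(C) = (2*C)/(-3 + C) = 2*C/(-3 + C))
1*(79 + g(-10)) = 1*(79 + 2*(-10)/(-3 - 10)) = 1*(79 + 2*(-10)/(-13)) = 1*(79 + 2*(-10)*(-1/13)) = 1*(79 + 20/13) = 1*(1047/13) = 1047/13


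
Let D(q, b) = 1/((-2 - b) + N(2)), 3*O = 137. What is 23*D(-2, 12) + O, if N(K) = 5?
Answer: 388/9 ≈ 43.111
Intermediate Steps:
O = 137/3 (O = (⅓)*137 = 137/3 ≈ 45.667)
D(q, b) = 1/(3 - b) (D(q, b) = 1/((-2 - b) + 5) = 1/(3 - b))
23*D(-2, 12) + O = 23*(-1/(-3 + 12)) + 137/3 = 23*(-1/9) + 137/3 = 23*(-1*⅑) + 137/3 = 23*(-⅑) + 137/3 = -23/9 + 137/3 = 388/9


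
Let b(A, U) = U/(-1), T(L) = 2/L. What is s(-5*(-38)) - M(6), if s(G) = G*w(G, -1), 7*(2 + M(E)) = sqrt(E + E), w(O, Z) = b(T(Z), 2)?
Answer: -378 - 2*sqrt(3)/7 ≈ -378.50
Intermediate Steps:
b(A, U) = -U (b(A, U) = U*(-1) = -U)
w(O, Z) = -2 (w(O, Z) = -1*2 = -2)
M(E) = -2 + sqrt(2)*sqrt(E)/7 (M(E) = -2 + sqrt(E + E)/7 = -2 + sqrt(2*E)/7 = -2 + (sqrt(2)*sqrt(E))/7 = -2 + sqrt(2)*sqrt(E)/7)
s(G) = -2*G (s(G) = G*(-2) = -2*G)
s(-5*(-38)) - M(6) = -(-10)*(-38) - (-2 + sqrt(2)*sqrt(6)/7) = -2*190 - (-2 + 2*sqrt(3)/7) = -380 + (2 - 2*sqrt(3)/7) = -378 - 2*sqrt(3)/7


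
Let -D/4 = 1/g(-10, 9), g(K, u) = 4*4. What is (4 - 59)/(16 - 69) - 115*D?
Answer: 6315/212 ≈ 29.788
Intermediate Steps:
g(K, u) = 16
D = -1/4 (D = -4/16 = -4*1/16 = -1/4 ≈ -0.25000)
(4 - 59)/(16 - 69) - 115*D = (4 - 59)/(16 - 69) - 115*(-1/4) = -55/(-53) + 115/4 = -55*(-1/53) + 115/4 = 55/53 + 115/4 = 6315/212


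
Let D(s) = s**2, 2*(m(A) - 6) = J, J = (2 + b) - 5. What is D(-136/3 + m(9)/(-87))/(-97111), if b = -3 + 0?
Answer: -15578809/735033159 ≈ -0.021195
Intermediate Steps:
b = -3
J = -6 (J = (2 - 3) - 5 = -1 - 5 = -6)
m(A) = 3 (m(A) = 6 + (1/2)*(-6) = 6 - 3 = 3)
D(-136/3 + m(9)/(-87))/(-97111) = (-136/3 + 3/(-87))**2/(-97111) = (-136*1/3 + 3*(-1/87))**2*(-1/97111) = (-136/3 - 1/29)**2*(-1/97111) = (-3947/87)**2*(-1/97111) = (15578809/7569)*(-1/97111) = -15578809/735033159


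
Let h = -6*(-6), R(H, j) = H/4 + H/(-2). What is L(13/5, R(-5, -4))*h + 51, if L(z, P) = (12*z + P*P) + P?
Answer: 25509/20 ≈ 1275.4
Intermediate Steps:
R(H, j) = -H/4 (R(H, j) = H*(1/4) + H*(-1/2) = H/4 - H/2 = -H/4)
h = 36
L(z, P) = P + P**2 + 12*z (L(z, P) = (12*z + P**2) + P = (P**2 + 12*z) + P = P + P**2 + 12*z)
L(13/5, R(-5, -4))*h + 51 = (-1/4*(-5) + (-1/4*(-5))**2 + 12*(13/5))*36 + 51 = (5/4 + (5/4)**2 + 12*(13*(1/5)))*36 + 51 = (5/4 + 25/16 + 12*(13/5))*36 + 51 = (5/4 + 25/16 + 156/5)*36 + 51 = (2721/80)*36 + 51 = 24489/20 + 51 = 25509/20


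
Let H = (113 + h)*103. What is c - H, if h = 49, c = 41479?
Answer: 24793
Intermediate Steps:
H = 16686 (H = (113 + 49)*103 = 162*103 = 16686)
c - H = 41479 - 1*16686 = 41479 - 16686 = 24793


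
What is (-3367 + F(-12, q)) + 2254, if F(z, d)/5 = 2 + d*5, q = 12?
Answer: -803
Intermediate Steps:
F(z, d) = 10 + 25*d (F(z, d) = 5*(2 + d*5) = 5*(2 + 5*d) = 10 + 25*d)
(-3367 + F(-12, q)) + 2254 = (-3367 + (10 + 25*12)) + 2254 = (-3367 + (10 + 300)) + 2254 = (-3367 + 310) + 2254 = -3057 + 2254 = -803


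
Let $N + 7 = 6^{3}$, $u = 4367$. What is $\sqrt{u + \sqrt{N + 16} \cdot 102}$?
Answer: $\sqrt{5897} \approx 76.792$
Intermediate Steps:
$N = 209$ ($N = -7 + 6^{3} = -7 + 216 = 209$)
$\sqrt{u + \sqrt{N + 16} \cdot 102} = \sqrt{4367 + \sqrt{209 + 16} \cdot 102} = \sqrt{4367 + \sqrt{225} \cdot 102} = \sqrt{4367 + 15 \cdot 102} = \sqrt{4367 + 1530} = \sqrt{5897}$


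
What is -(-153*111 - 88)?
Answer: 17071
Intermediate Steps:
-(-153*111 - 88) = -(-16983 - 88) = -1*(-17071) = 17071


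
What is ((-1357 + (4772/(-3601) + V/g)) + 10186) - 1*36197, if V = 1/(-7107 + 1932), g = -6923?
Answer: -3530952674829899/129011316525 ≈ -27369.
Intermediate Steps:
V = -1/5175 (V = 1/(-5175) = -1/5175 ≈ -0.00019324)
((-1357 + (4772/(-3601) + V/g)) + 10186) - 1*36197 = ((-1357 + (4772/(-3601) - 1/5175/(-6923))) + 10186) - 1*36197 = ((-1357 + (4772*(-1/3601) - 1/5175*(-1/6923))) + 10186) - 36197 = ((-1357 + (-4772/3601 + 1/35826525)) + 10186) - 36197 = ((-1357 - 170964173699/129011316525) + 10186) - 36197 = (-175239320698124/129011316525 + 10186) - 36197 = 1138869949425526/129011316525 - 36197 = -3530952674829899/129011316525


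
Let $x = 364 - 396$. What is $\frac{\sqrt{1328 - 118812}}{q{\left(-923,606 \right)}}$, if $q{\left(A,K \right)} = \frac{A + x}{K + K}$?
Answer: $- \frac{2424 i \sqrt{29371}}{955} \approx - 435.0 i$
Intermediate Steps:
$x = -32$
$q{\left(A,K \right)} = \frac{-32 + A}{2 K}$ ($q{\left(A,K \right)} = \frac{A - 32}{K + K} = \frac{-32 + A}{2 K}$)
$\frac{\sqrt{1328 - 118812}}{q{\left(-923,606 \right)}} = \frac{\sqrt{1328 - 118812}}{\frac{1}{2} \cdot \frac{1}{606} \left(-32 - 923\right)} = \frac{\sqrt{-117484}}{\frac{1}{2} \cdot \frac{1}{606} \left(-955\right)} = \frac{2 i \sqrt{29371}}{- \frac{955}{1212}} = 2 i \sqrt{29371} \left(- \frac{1212}{955}\right) = - \frac{2424 i \sqrt{29371}}{955}$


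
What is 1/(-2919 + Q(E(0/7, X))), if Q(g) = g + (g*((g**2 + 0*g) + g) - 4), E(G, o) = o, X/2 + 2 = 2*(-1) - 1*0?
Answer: -1/3379 ≈ -0.00029595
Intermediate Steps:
X = -8 (X = -4 + 2*(2*(-1) - 1*0) = -4 + 2*(-2 + 0) = -4 + 2*(-2) = -4 - 4 = -8)
Q(g) = -4 + g + g*(g + g**2) (Q(g) = g + (g*((g**2 + 0) + g) - 4) = g + (g*(g**2 + g) - 4) = g + (g*(g + g**2) - 4) = g + (-4 + g*(g + g**2)) = -4 + g + g*(g + g**2))
1/(-2919 + Q(E(0/7, X))) = 1/(-2919 + (-4 - 8 + (-8)**2 + (-8)**3)) = 1/(-2919 + (-4 - 8 + 64 - 512)) = 1/(-2919 - 460) = 1/(-3379) = -1/3379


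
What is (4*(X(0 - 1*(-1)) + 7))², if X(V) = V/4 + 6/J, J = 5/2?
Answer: 37249/25 ≈ 1490.0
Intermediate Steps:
J = 5/2 (J = 5*(½) = 5/2 ≈ 2.5000)
X(V) = 12/5 + V/4 (X(V) = V/4 + 6/(5/2) = V*(¼) + 6*(⅖) = V/4 + 12/5 = 12/5 + V/4)
(4*(X(0 - 1*(-1)) + 7))² = (4*((12/5 + (0 - 1*(-1))/4) + 7))² = (4*((12/5 + (0 + 1)/4) + 7))² = (4*((12/5 + (¼)*1) + 7))² = (4*((12/5 + ¼) + 7))² = (4*(53/20 + 7))² = (4*(193/20))² = (193/5)² = 37249/25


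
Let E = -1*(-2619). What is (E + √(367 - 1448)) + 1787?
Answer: 4406 + I*√1081 ≈ 4406.0 + 32.879*I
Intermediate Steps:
E = 2619
(E + √(367 - 1448)) + 1787 = (2619 + √(367 - 1448)) + 1787 = (2619 + √(-1081)) + 1787 = (2619 + I*√1081) + 1787 = 4406 + I*√1081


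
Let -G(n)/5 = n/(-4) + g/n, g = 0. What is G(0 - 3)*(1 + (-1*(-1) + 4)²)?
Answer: -195/2 ≈ -97.500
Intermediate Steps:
G(n) = 5*n/4 (G(n) = -5*(n/(-4) + 0/n) = -5*(n*(-¼) + 0) = -5*(-n/4 + 0) = -(-5)*n/4 = 5*n/4)
G(0 - 3)*(1 + (-1*(-1) + 4)²) = (5*(0 - 3)/4)*(1 + (-1*(-1) + 4)²) = ((5/4)*(-3))*(1 + (1 + 4)²) = -15*(1 + 5²)/4 = -15*(1 + 25)/4 = -15/4*26 = -195/2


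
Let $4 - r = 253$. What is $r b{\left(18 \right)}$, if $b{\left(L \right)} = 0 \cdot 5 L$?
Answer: $0$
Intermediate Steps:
$r = -249$ ($r = 4 - 253 = -249$)
$b{\left(L \right)} = 0$ ($b{\left(L \right)} = 0 L = 0$)
$r b{\left(18 \right)} = \left(-249\right) 0 = 0$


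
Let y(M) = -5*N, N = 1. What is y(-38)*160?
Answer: -800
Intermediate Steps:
y(M) = -5 (y(M) = -5*1 = -5)
y(-38)*160 = -5*160 = -800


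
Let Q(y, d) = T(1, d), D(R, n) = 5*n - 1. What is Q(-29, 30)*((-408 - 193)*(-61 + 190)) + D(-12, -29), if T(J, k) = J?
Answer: -77675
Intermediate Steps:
D(R, n) = -1 + 5*n
Q(y, d) = 1
Q(-29, 30)*((-408 - 193)*(-61 + 190)) + D(-12, -29) = 1*((-408 - 193)*(-61 + 190)) + (-1 + 5*(-29)) = 1*(-601*129) + (-1 - 145) = 1*(-77529) - 146 = -77529 - 146 = -77675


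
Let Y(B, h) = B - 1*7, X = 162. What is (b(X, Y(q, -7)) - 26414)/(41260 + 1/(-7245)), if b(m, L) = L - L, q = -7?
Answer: -191369430/298928699 ≈ -0.64018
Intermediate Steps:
Y(B, h) = -7 + B (Y(B, h) = B - 7 = -7 + B)
b(m, L) = 0
(b(X, Y(q, -7)) - 26414)/(41260 + 1/(-7245)) = (0 - 26414)/(41260 + 1/(-7245)) = -26414/(41260 - 1/7245) = -26414/298928699/7245 = -26414*7245/298928699 = -191369430/298928699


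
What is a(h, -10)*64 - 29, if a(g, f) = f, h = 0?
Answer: -669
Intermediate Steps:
a(h, -10)*64 - 29 = -10*64 - 29 = -640 - 29 = -669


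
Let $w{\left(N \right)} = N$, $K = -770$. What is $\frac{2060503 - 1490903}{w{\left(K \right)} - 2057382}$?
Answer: $- \frac{71200}{257269} \approx -0.27675$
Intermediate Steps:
$\frac{2060503 - 1490903}{w{\left(K \right)} - 2057382} = \frac{2060503 - 1490903}{-770 - 2057382} = \frac{569600}{-2058152} = 569600 \left(- \frac{1}{2058152}\right) = - \frac{71200}{257269}$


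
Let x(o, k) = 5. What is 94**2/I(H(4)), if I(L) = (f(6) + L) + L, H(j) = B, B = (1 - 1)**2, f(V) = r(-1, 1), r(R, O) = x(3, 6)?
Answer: 8836/5 ≈ 1767.2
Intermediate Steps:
r(R, O) = 5
f(V) = 5
B = 0 (B = 0**2 = 0)
H(j) = 0
I(L) = 5 + 2*L (I(L) = (5 + L) + L = 5 + 2*L)
94**2/I(H(4)) = 94**2/(5 + 2*0) = 8836/(5 + 0) = 8836/5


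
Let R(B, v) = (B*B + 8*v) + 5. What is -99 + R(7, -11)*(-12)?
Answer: 309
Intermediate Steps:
R(B, v) = 5 + B² + 8*v (R(B, v) = (B² + 8*v) + 5 = 5 + B² + 8*v)
-99 + R(7, -11)*(-12) = -99 + (5 + 7² + 8*(-11))*(-12) = -99 + (5 + 49 - 88)*(-12) = -99 - 34*(-12) = -99 + 408 = 309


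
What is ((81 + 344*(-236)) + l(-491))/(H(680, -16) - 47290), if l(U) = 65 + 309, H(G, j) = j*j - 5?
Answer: 80729/47039 ≈ 1.7162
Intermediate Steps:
H(G, j) = -5 + j² (H(G, j) = j² - 5 = -5 + j²)
l(U) = 374
((81 + 344*(-236)) + l(-491))/(H(680, -16) - 47290) = ((81 + 344*(-236)) + 374)/((-5 + (-16)²) - 47290) = ((81 - 81184) + 374)/((-5 + 256) - 47290) = (-81103 + 374)/(251 - 47290) = -80729/(-47039) = -80729*(-1/47039) = 80729/47039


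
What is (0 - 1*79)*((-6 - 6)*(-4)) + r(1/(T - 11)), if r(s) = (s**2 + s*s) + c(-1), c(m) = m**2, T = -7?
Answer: -614141/162 ≈ -3791.0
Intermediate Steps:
r(s) = 1 + 2*s**2 (r(s) = (s**2 + s*s) + (-1)**2 = (s**2 + s**2) + 1 = 2*s**2 + 1 = 1 + 2*s**2)
(0 - 1*79)*((-6 - 6)*(-4)) + r(1/(T - 11)) = (0 - 1*79)*((-6 - 6)*(-4)) + (1 + 2*(1/(-7 - 11))**2) = (0 - 79)*(-12*(-4)) + (1 + 2*(1/(-18))**2) = -79*48 + (1 + 2*(-1/18)**2) = -3792 + (1 + 2*(1/324)) = -3792 + (1 + 1/162) = -3792 + 163/162 = -614141/162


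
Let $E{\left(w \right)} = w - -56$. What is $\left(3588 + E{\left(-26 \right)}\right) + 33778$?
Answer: $37396$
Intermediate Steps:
$E{\left(w \right)} = 56 + w$ ($E{\left(w \right)} = w + 56 = 56 + w$)
$\left(3588 + E{\left(-26 \right)}\right) + 33778 = \left(3588 + \left(56 - 26\right)\right) + 33778 = \left(3588 + 30\right) + 33778 = 3618 + 33778 = 37396$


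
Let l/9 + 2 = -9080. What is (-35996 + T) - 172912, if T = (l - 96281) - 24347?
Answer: -411274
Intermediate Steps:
l = -81738 (l = -18 + 9*(-9080) = -18 - 81720 = -81738)
T = -202366 (T = (-81738 - 96281) - 24347 = -178019 - 24347 = -202366)
(-35996 + T) - 172912 = (-35996 - 202366) - 172912 = -238362 - 172912 = -411274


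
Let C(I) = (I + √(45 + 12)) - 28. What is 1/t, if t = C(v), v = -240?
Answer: -268/71767 - √57/71767 ≈ -0.0038395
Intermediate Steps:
C(I) = -28 + I + √57 (C(I) = (I + √57) - 28 = -28 + I + √57)
t = -268 + √57 (t = -28 - 240 + √57 = -268 + √57 ≈ -260.45)
1/t = 1/(-268 + √57)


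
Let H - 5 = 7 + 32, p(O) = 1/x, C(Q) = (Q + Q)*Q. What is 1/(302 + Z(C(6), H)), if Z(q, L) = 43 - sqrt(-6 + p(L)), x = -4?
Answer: 276/95225 + 2*I/95225 ≈ 0.0028984 + 2.1003e-5*I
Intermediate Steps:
C(Q) = 2*Q**2 (C(Q) = (2*Q)*Q = 2*Q**2)
p(O) = -1/4 (p(O) = 1/(-4) = -1/4)
H = 44 (H = 5 + (7 + 32) = 5 + 39 = 44)
Z(q, L) = 43 - 5*I/2 (Z(q, L) = 43 - sqrt(-6 - 1/4) = 43 - sqrt(-25/4) = 43 - 5*I/2)
1/(302 + Z(C(6), H)) = 1/(302 + (43 - 5*I/2)) = 1/(345 - 5*I/2) = 4*(345 + 5*I/2)/476125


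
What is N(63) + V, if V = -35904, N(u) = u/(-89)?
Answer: -3195519/89 ≈ -35905.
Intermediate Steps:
N(u) = -u/89 (N(u) = u*(-1/89) = -u/89)
N(63) + V = -1/89*63 - 35904 = -63/89 - 35904 = -3195519/89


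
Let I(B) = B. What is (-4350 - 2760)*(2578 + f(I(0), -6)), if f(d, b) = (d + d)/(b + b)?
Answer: -18329580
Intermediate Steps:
f(d, b) = d/b (f(d, b) = (2*d)/((2*b)) = (2*d)*(1/(2*b)) = d/b)
(-4350 - 2760)*(2578 + f(I(0), -6)) = (-4350 - 2760)*(2578 + 0/(-6)) = -7110*(2578 + 0*(-1/6)) = -7110*(2578 + 0) = -7110*2578 = -18329580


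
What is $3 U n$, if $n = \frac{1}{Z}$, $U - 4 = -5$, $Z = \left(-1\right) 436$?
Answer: $\frac{3}{436} \approx 0.0068807$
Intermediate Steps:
$Z = -436$
$U = -1$ ($U = 4 - 5 = -1$)
$n = - \frac{1}{436}$ ($n = \frac{1}{-436} = - \frac{1}{436} \approx -0.0022936$)
$3 U n = 3 \left(-1\right) \left(- \frac{1}{436}\right) = \left(-3\right) \left(- \frac{1}{436}\right) = \frac{3}{436}$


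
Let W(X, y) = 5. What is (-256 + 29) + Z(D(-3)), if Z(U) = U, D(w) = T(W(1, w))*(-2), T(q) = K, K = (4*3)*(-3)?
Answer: -155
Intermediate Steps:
K = -36 (K = 12*(-3) = -36)
T(q) = -36
D(w) = 72 (D(w) = -36*(-2) = 72)
(-256 + 29) + Z(D(-3)) = (-256 + 29) + 72 = -227 + 72 = -155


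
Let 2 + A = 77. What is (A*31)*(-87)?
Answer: -202275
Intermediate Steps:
A = 75 (A = -2 + 77 = 75)
(A*31)*(-87) = (75*31)*(-87) = 2325*(-87) = -202275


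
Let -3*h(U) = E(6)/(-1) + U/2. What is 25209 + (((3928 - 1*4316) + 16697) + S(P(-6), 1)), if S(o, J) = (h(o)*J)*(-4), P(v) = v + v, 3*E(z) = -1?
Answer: 373594/9 ≈ 41510.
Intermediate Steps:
E(z) = -1/3 (E(z) = (1/3)*(-1) = -1/3)
h(U) = -1/9 - U/6 (h(U) = -(-1/3/(-1) + U/2)/3 = -(-1/3*(-1) + U*(1/2))/3 = -(1/3 + U/2)/3 = -1/9 - U/6)
P(v) = 2*v
S(o, J) = -4*J*(-1/9 - o/6) (S(o, J) = ((-1/9 - o/6)*J)*(-4) = (J*(-1/9 - o/6))*(-4) = -4*J*(-1/9 - o/6))
25209 + (((3928 - 1*4316) + 16697) + S(P(-6), 1)) = 25209 + (((3928 - 1*4316) + 16697) + (2/9)*1*(2 + 3*(2*(-6)))) = 25209 + (((3928 - 4316) + 16697) + (2/9)*1*(2 + 3*(-12))) = 25209 + ((-388 + 16697) + (2/9)*1*(2 - 36)) = 25209 + (16309 + (2/9)*1*(-34)) = 25209 + (16309 - 68/9) = 25209 + 146713/9 = 373594/9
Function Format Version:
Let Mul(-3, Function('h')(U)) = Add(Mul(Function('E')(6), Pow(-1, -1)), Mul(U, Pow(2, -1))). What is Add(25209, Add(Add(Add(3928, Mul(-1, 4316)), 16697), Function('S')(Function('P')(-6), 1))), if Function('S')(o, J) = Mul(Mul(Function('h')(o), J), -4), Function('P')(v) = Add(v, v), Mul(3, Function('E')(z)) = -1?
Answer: Rational(373594, 9) ≈ 41510.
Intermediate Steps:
Function('E')(z) = Rational(-1, 3) (Function('E')(z) = Mul(Rational(1, 3), -1) = Rational(-1, 3))
Function('h')(U) = Add(Rational(-1, 9), Mul(Rational(-1, 6), U)) (Function('h')(U) = Mul(Rational(-1, 3), Add(Mul(Rational(-1, 3), Pow(-1, -1)), Mul(U, Pow(2, -1)))) = Mul(Rational(-1, 3), Add(Mul(Rational(-1, 3), -1), Mul(U, Rational(1, 2)))) = Mul(Rational(-1, 3), Add(Rational(1, 3), Mul(Rational(1, 2), U))) = Add(Rational(-1, 9), Mul(Rational(-1, 6), U)))
Function('P')(v) = Mul(2, v)
Function('S')(o, J) = Mul(-4, J, Add(Rational(-1, 9), Mul(Rational(-1, 6), o))) (Function('S')(o, J) = Mul(Mul(Add(Rational(-1, 9), Mul(Rational(-1, 6), o)), J), -4) = Mul(Mul(J, Add(Rational(-1, 9), Mul(Rational(-1, 6), o))), -4) = Mul(-4, J, Add(Rational(-1, 9), Mul(Rational(-1, 6), o))))
Add(25209, Add(Add(Add(3928, Mul(-1, 4316)), 16697), Function('S')(Function('P')(-6), 1))) = Add(25209, Add(Add(Add(3928, Mul(-1, 4316)), 16697), Mul(Rational(2, 9), 1, Add(2, Mul(3, Mul(2, -6)))))) = Add(25209, Add(Add(Add(3928, -4316), 16697), Mul(Rational(2, 9), 1, Add(2, Mul(3, -12))))) = Add(25209, Add(Add(-388, 16697), Mul(Rational(2, 9), 1, Add(2, -36)))) = Add(25209, Add(16309, Mul(Rational(2, 9), 1, -34))) = Add(25209, Add(16309, Rational(-68, 9))) = Add(25209, Rational(146713, 9)) = Rational(373594, 9)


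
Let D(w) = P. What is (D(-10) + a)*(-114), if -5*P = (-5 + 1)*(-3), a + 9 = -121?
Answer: 75468/5 ≈ 15094.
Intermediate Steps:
a = -130 (a = -9 - 121 = -130)
P = -12/5 (P = -(-5 + 1)*(-3)/5 = -(-4)*(-3)/5 = -⅕*12 = -12/5 ≈ -2.4000)
D(w) = -12/5
(D(-10) + a)*(-114) = (-12/5 - 130)*(-114) = -662/5*(-114) = 75468/5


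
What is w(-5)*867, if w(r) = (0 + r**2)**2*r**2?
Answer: 13546875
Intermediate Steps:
w(r) = r**6 (w(r) = (r**2)**2*r**2 = r**4*r**2 = r**6)
w(-5)*867 = (-5)**6*867 = 15625*867 = 13546875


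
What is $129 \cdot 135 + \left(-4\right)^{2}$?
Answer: $17431$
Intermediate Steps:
$129 \cdot 135 + \left(-4\right)^{2} = 17415 + 16 = 17431$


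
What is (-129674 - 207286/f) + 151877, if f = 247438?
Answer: 2746829314/123719 ≈ 22202.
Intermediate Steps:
(-129674 - 207286/f) + 151877 = (-129674 - 207286/247438) + 151877 = (-129674 - 1*103643/123719) + 151877 = (-129674 - 103643/123719) + 151877 = -16043241249/123719 + 151877 = 2746829314/123719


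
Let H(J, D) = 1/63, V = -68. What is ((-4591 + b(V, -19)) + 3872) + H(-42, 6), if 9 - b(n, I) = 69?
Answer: -49076/63 ≈ -778.98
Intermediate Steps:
b(n, I) = -60 (b(n, I) = 9 - 1*69 = 9 - 69 = -60)
H(J, D) = 1/63
((-4591 + b(V, -19)) + 3872) + H(-42, 6) = ((-4591 - 60) + 3872) + 1/63 = (-4651 + 3872) + 1/63 = -779 + 1/63 = -49076/63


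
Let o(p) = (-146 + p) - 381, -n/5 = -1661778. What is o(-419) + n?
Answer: 8307944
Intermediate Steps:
n = 8308890 (n = -5*(-1661778) = 8308890)
o(p) = -527 + p
o(-419) + n = (-527 - 419) + 8308890 = -946 + 8308890 = 8307944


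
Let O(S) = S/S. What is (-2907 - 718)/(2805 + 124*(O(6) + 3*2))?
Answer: -3625/3673 ≈ -0.98693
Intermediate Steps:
O(S) = 1
(-2907 - 718)/(2805 + 124*(O(6) + 3*2)) = (-2907 - 718)/(2805 + 124*(1 + 3*2)) = -3625/(2805 + 124*(1 + 6)) = -3625/(2805 + 124*7) = -3625/(2805 + 868) = -3625/3673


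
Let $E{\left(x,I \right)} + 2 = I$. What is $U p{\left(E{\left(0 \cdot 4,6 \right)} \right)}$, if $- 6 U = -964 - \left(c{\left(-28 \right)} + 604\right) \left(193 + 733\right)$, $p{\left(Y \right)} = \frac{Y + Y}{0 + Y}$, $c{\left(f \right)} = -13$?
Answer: $\frac{548230}{3} \approx 1.8274 \cdot 10^{5}$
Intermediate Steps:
$E{\left(x,I \right)} = -2 + I$
$p{\left(Y \right)} = 2$ ($p{\left(Y \right)} = \frac{2 Y}{Y} = 2$)
$U = \frac{274115}{3}$ ($U = - \frac{-964 - \left(-13 + 604\right) \left(193 + 733\right)}{6} = - \frac{-964 - 591 \cdot 926}{6} = - \frac{-964 - 547266}{6} = \left(- \frac{1}{6}\right) \left(-548230\right) = \frac{274115}{3} \approx 91372.0$)
$U p{\left(E{\left(0 \cdot 4,6 \right)} \right)} = \frac{274115}{3} \cdot 2 = \frac{548230}{3}$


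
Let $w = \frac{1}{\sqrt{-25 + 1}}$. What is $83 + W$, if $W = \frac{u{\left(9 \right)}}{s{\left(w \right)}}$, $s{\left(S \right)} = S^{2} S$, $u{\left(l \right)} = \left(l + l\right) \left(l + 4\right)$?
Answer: $83 - 11232 i \sqrt{6} \approx 83.0 - 27513.0 i$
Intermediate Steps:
$u{\left(l \right)} = 2 l \left(4 + l\right)$
$w = - \frac{i \sqrt{6}}{12}$ ($w = \frac{1}{\sqrt{-24}} = \frac{1}{2 i \sqrt{6}} = - \frac{i \sqrt{6}}{12} \approx - 0.20412 i$)
$s{\left(S \right)} = S^{3}$
$W = - 11232 i \sqrt{6}$ ($W = \frac{2 \cdot 9 \left(4 + 9\right)}{\left(- \frac{i \sqrt{6}}{12}\right)^{3}} = \frac{2 \cdot 9 \cdot 13}{\frac{1}{288} i \sqrt{6}} = 234 \left(- 48 i \sqrt{6}\right) = - 11232 i \sqrt{6} \approx - 27513.0 i$)
$83 + W = 83 - 11232 i \sqrt{6}$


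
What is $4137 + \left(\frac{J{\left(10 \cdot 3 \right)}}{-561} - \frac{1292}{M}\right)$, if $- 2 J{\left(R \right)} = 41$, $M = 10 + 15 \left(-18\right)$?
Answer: $\frac{302076481}{72930} \approx 4142.0$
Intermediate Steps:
$M = -260$ ($M = 10 - 270 = -260$)
$J{\left(R \right)} = - \frac{41}{2}$ ($J{\left(R \right)} = \left(- \frac{1}{2}\right) 41 = - \frac{41}{2}$)
$4137 + \left(\frac{J{\left(10 \cdot 3 \right)}}{-561} - \frac{1292}{M}\right) = 4137 - \left(- \frac{323}{65} - \frac{41}{1122}\right) = 4137 - - \frac{365071}{72930} = 4137 + \left(\frac{41}{1122} + \frac{323}{65}\right) = 4137 + \frac{365071}{72930} = \frac{302076481}{72930}$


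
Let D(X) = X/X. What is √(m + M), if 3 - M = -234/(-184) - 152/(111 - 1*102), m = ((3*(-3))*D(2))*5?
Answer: I*√502435/138 ≈ 5.1364*I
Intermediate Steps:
D(X) = 1
m = -45 (m = ((3*(-3))*1)*5 = -9*1*5 = -9*5 = -45)
M = 15415/828 (M = 3 - (-234/(-184) - 152/(111 - 1*102)) = 3 - (-234*(-1/184) - 152/(111 - 102)) = 3 - (117/92 - 152/9) = 3 - 1*(-12931/828) = 3 + 12931/828 = 15415/828 ≈ 18.617)
√(m + M) = √(-45 + 15415/828) = √(-21845/828) = I*√502435/138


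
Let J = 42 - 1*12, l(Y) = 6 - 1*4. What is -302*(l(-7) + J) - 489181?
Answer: -498845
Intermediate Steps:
l(Y) = 2 (l(Y) = 6 - 4 = 2)
J = 30 (J = 42 - 12 = 30)
-302*(l(-7) + J) - 489181 = -302*(2 + 30) - 489181 = -302*32 - 489181 = -9664 - 489181 = -498845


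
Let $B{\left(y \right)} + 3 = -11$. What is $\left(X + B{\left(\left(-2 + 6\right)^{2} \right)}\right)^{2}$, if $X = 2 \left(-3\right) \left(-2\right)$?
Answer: $4$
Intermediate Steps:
$X = 12$ ($X = \left(-6\right) \left(-2\right) = 12$)
$B{\left(y \right)} = -14$ ($B{\left(y \right)} = -3 - 11 = -14$)
$\left(X + B{\left(\left(-2 + 6\right)^{2} \right)}\right)^{2} = \left(12 - 14\right)^{2} = \left(-2\right)^{2} = 4$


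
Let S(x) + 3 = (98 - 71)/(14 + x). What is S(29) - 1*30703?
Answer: -1320331/43 ≈ -30705.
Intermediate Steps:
S(x) = -3 + 27/(14 + x) (S(x) = -3 + (98 - 71)/(14 + x) = -3 + 27/(14 + x))
S(29) - 1*30703 = 3*(-5 - 1*29)/(14 + 29) - 1*30703 = 3*(-5 - 29)/43 - 30703 = 3*(1/43)*(-34) - 30703 = -102/43 - 30703 = -1320331/43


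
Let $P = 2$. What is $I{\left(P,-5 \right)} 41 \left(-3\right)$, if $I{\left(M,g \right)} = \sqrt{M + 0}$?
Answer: $- 123 \sqrt{2} \approx -173.95$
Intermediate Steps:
$I{\left(M,g \right)} = \sqrt{M}$
$I{\left(P,-5 \right)} 41 \left(-3\right) = \sqrt{2} \cdot 41 \left(-3\right) = 41 \sqrt{2} \left(-3\right) = - 123 \sqrt{2}$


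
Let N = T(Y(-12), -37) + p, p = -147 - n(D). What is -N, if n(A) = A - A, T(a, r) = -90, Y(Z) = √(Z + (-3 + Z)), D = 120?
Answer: 237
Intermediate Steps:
Y(Z) = √(-3 + 2*Z)
n(A) = 0
p = -147 (p = -147 - 1*0 = -147 + 0 = -147)
N = -237 (N = -90 - 147 = -237)
-N = -1*(-237) = 237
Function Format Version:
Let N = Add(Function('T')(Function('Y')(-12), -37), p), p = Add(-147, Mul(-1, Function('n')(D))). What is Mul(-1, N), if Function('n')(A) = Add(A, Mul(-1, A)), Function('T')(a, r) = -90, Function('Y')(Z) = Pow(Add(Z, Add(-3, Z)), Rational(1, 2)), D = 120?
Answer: 237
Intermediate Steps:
Function('Y')(Z) = Pow(Add(-3, Mul(2, Z)), Rational(1, 2))
Function('n')(A) = 0
p = -147 (p = Add(-147, Mul(-1, 0)) = Add(-147, 0) = -147)
N = -237 (N = Add(-90, -147) = -237)
Mul(-1, N) = Mul(-1, -237) = 237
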